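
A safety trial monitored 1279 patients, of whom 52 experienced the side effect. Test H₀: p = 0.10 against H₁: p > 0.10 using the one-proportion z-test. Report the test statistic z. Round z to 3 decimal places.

With x = 52 successes in n = 1279, p̂ = 0.04066.
Null standard error: √(0.10·0.90/1279) = √0.000070367 = 0.008389.
z = (0.04066 − 0.10)/0.008389 = -0.05934/0.008389 = -7.074.

z = -7.074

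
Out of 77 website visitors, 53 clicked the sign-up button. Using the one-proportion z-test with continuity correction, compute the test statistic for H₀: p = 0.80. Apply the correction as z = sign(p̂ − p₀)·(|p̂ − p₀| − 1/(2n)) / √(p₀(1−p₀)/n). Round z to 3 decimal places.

z = -2.308

p̂ = 53/77 = 0.68831. p̂ − p₀ = -0.111688.
Continuity correction 1/(2n) = 1/154 = 0.006494.
Corrected numerator: |-0.111688| − 0.006494 = 0.105194.
Under H₀, SE = √(p₀(1−p₀)/n) = √(0.80·0.20/77) = √0.002077922 = 0.045584.
z = (−)0.105194/0.045584 = -2.308.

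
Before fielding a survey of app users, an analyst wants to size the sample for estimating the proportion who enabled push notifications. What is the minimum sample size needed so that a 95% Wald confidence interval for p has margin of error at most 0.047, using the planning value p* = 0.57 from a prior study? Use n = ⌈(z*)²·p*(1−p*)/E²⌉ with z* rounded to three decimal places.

n = 427

For 95% confidence, z* = 1.960.
p*(1−p*) = 0.2451.
(z*)²·p*(1−p*)/E² = 3.841600·0.2451/0.002209 = 426.245.
⌈426.245⌉ = 427.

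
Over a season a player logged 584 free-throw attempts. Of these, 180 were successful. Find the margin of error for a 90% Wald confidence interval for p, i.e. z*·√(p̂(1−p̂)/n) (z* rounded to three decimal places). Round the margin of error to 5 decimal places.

ME = 0.03143

With x = 180 successes in n = 584, p̂ = 0.30822.
SE = √(p̂(1−p̂)/n) = √(0.213220/584) = 0.019108.
The 90% critical value is z* = 1.645.
ME = 1.645·0.019108 = 0.03143.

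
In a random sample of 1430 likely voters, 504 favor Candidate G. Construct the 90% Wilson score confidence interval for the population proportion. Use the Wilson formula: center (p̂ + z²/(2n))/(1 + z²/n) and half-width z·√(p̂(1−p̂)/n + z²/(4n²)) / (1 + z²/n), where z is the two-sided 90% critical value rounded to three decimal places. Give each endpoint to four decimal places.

(0.3320, 0.3735)

p̂ = 504/1430 = 0.35245; z = 1.645, so z² = 2.706025.
1 + z²/n = 1.001892.
Center = (0.35245 + 0.000946)/1.001892 = 0.35273.
Radicand: p̂(1−p̂)/n + z²/(4n²) = 0.000159600 + 0.000000331 = 0.000159931.
Half-width = 1.645·√0.000159931/1.001892 = 0.02076.
So the interval runs from 0.3320 to 0.3735.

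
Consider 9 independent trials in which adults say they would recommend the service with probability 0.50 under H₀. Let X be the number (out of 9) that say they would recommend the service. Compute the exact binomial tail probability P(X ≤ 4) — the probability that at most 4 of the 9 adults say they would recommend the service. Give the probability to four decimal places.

X ~ Binomial(n=9, p=0.50).
P(X ≤ 4) = Σ_{j=0}^{4} C(9,j)·0.50^j·0.50^{9−j}.
= 0.001953 + 0.017578 + 0.070312 + 0.164062 + 0.246094 = 0.5000.

P = 0.5000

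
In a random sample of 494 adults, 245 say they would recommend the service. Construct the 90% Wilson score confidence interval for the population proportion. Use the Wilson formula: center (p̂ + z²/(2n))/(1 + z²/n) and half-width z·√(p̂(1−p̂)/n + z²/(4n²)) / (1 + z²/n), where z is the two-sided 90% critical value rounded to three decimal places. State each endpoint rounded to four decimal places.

(0.4591, 0.5329)

Here p̂ = 245/494 = 0.49595 and z = 1.645 (z² = 2.706025).
Denominator 1 + z²/n = 1 + 2.706025/494 = 1.005478.
Adjusted center: (0.49595 + z²/(2n))/1.005478 = 0.49597.
Radicand: p̂(1−p̂)/n + z²/(4n²) = 0.000506040 + 0.000002772 = 0.000508812.
Half-width = 1.645·√0.000508812/1.005478 = 0.03690.
CI: 0.49597 ± 0.03690 = (0.4591, 0.5329).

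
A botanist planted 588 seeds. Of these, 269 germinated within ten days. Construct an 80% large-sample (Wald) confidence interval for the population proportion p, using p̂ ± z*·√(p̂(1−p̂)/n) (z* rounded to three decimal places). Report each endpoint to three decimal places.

(0.431, 0.484)

Sample proportion p̂ = 269/588 = 0.45748.
SE(p̂) = √(0.45748·0.54252/588) = 0.020545.
For 80% confidence, z* = 1.282.
Margin = 1.282·0.020545 = 0.02634.
So the interval runs from 0.431 to 0.484.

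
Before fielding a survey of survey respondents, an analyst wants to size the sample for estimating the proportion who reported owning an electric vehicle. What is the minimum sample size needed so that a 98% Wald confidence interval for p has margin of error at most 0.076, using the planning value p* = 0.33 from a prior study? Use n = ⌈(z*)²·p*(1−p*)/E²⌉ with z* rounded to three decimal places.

n = 208

The 98% critical value is z* = 2.326.
p*(1−p*) = 0.2211.
Required n before rounding: 5.410276 × 0.2211 / 0.076² = 207.100.
Rounding up, n = 208.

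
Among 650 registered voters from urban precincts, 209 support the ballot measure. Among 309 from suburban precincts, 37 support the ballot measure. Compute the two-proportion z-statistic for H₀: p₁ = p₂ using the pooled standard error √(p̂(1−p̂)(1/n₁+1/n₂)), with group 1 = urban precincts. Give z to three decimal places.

Sample proportions: p̂₁ = 209/650 = 0.32154 and p̂₂ = 37/309 = 0.11974.
Pooling: p̂ = 246/959 = 0.25652.
Pooled SE = √[0.1907161·0.00477471] ≈ 0.030176.
z = 0.20180/0.030176 = 6.687.

z = 6.687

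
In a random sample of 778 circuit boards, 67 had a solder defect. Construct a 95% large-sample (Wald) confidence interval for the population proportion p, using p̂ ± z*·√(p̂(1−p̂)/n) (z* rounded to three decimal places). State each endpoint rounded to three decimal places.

With x = 67 successes in n = 778, p̂ = 0.08612.
SE(p̂) = √(0.08612·0.91388/778) = 0.010058.
The 95% critical value is z* = 1.960.
Margin = 1.960·0.010058 = 0.01971.
So the interval runs from 0.066 to 0.106.

(0.066, 0.106)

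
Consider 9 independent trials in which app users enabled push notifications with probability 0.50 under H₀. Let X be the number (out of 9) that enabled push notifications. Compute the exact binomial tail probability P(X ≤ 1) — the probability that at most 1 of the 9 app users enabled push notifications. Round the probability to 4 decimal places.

X is binomial with n = 9 and p = 0.50.
P(X ≤ 1) = C(9,0)·0.50^0·0.50^9 + C(9,1)·0.50^1·0.50^8.
= 0.001953 + 0.017578 = 0.0195.

P = 0.0195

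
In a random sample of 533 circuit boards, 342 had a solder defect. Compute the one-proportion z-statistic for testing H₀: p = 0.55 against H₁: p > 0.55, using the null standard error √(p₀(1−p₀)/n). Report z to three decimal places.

Sample proportion p̂ = 342/533 = 0.64165.
SE₀ = √(0.55·0.45/533) = 0.021549.
z = (0.64165 − 0.55)/0.021549 = 0.09165/0.021549 = 4.253.

z = 4.253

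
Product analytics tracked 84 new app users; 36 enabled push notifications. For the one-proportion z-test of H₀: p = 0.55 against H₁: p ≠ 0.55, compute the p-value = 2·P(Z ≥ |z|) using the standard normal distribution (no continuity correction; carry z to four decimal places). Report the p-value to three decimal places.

The sample proportion is 36/84 = 0.42857.
Null standard error: √(0.55·0.45/84) = √0.002946429 = 0.054281.
z = (p̂ − p₀)/SE = (36/84 − 0.55)/0.054281 ≈ -2.2370.
p-value = 2·P(Z ≥ |z|) with z = -2.2370 → 0.025.

p-value = 0.025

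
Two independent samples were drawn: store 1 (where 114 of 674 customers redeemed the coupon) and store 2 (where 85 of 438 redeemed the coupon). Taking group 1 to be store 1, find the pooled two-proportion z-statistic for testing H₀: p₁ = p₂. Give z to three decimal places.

z = -1.059

Sample proportions: p̂₁ = 114/674 = 0.16914 and p̂₂ = 85/438 = 0.19406.
Pooled p̂ = (114+85)/(674+438) = 199/1112 = 0.17896.
SE = √[p̂(1−p̂)(1/n₁+1/n₂)] = √[0.17896·0.82104·(1/674+1/438)] ≈ 0.023526.
z = (p̂₁ − p̂₂)/SE = (0.16914 − 0.19406)/0.023526 = -0.02492/0.023526 = -1.059.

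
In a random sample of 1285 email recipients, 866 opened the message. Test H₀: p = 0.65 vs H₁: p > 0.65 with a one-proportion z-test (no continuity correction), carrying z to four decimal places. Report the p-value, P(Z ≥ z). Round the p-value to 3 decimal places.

With x = 866 successes in n = 1285, p̂ = 0.67393.
Null standard error: √(0.65·0.35/1285) = √0.000177043 = 0.013306.
z = (p̂ − p₀)/SE = (866/1285 − 0.65)/0.013306 ≈ 1.7985.
p-value = P(Z ≥ z) with z = 1.7985 → 0.036.

p-value = 0.036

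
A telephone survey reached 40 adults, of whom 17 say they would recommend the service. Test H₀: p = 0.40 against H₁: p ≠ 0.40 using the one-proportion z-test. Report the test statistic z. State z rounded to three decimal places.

With x = 17 successes in n = 40, p̂ = 0.42500.
Null standard error: √(0.40·0.60/40) = √0.006000000 = 0.077460.
Test statistic: z = 0.02500/0.077460 = 0.323.

z = 0.323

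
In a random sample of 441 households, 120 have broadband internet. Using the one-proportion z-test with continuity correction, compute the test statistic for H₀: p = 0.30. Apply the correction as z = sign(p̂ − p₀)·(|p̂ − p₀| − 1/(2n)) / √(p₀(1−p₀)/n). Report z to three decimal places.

z = -1.226

Sample proportion p̂ = 120/441 = 0.27211. p̂ − p₀ = -0.027891.
Continuity correction 1/(2n) = 1/882 = 0.001134.
Corrected numerator: |-0.027891| − 0.001134 = 0.026757.
Under H₀, SE = √(p₀(1−p₀)/n) = √(0.30·0.70/441) = √0.000476190 = 0.021822.
z = (−)0.026757/0.021822 = -1.226.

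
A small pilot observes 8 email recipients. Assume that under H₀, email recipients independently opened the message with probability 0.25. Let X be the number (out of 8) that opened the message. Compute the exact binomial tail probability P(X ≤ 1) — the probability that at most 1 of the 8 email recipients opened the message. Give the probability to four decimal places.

X is binomial with n = 8 and p = 0.25.
P(X ≤ 1) = C(8,0)·0.25^0·0.75^8 + C(8,1)·0.25^1·0.75^7.
= 0.100113 + 0.266968 = 0.3671.

P = 0.3671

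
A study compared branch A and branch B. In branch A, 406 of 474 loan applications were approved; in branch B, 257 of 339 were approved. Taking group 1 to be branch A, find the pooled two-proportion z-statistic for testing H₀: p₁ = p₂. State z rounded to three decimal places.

z = 3.567

p̂₁ = 406/474 = 0.85654, p̂₂ = 257/339 = 0.75811.
Pooling: p̂ = 663/813 = 0.81550.
SE = √[p̂(1−p̂)(1/n₁+1/n₂)] = √[0.81550·0.18450·(1/474+1/339)] ≈ 0.027591.
z = (p̂₁ − p̂₂)/SE = (0.85654 − 0.75811)/0.027591 = 0.09843/0.027591 = 3.567.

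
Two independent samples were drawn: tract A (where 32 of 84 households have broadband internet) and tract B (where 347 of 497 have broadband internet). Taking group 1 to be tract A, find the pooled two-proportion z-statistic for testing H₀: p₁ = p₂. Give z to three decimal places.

Sample proportions: p̂₁ = 32/84 = 0.38095 and p̂₂ = 347/497 = 0.69819.
Pooled p̂ = (32+347)/(84+497) = 379/581 = 0.65232.
Pooled SE = √[0.2267975·0.01391683] ≈ 0.056181.
z = (p̂₁ − p̂₂)/SE = (0.38095 − 0.69819)/0.056181 = -0.31724/0.056181 = -5.647.

z = -5.647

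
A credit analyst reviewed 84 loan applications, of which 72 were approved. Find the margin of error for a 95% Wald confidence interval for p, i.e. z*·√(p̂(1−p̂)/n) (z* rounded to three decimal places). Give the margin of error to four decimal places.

The sample proportion is 72/84 = 0.85714.
SE = √(p̂(1−p̂)/n) = √(0.122449/84) = 0.038180.
z* = 1.960 at the 95% level.
ME = 1.960·0.038180 = 0.0748.

ME = 0.0748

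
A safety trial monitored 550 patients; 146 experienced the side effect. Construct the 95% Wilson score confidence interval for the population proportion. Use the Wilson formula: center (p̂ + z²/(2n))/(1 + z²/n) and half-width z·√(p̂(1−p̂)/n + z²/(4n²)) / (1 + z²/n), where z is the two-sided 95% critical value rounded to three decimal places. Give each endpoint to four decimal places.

Here p̂ = 146/550 = 0.26545 and z = 1.960 (z² = 3.841600).
Denominator 1 + z²/n = 1 + 3.841600/550 = 1.006985.
Adjusted center: (0.26545 + z²/(2n))/1.006985 = 0.26708.
Radicand: p̂(1−p̂)/n + z²/(4n²) = 0.000354524 + 0.000003175 = 0.000357699.
Half-width = 1.960·√0.000357699/1.006985 = 0.03681.
So the interval runs from 0.2303 to 0.3039.

(0.2303, 0.3039)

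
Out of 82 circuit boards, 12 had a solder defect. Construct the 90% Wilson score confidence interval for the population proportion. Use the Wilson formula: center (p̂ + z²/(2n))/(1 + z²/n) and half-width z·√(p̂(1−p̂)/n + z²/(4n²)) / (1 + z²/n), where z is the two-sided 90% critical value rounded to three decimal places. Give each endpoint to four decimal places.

Here p̂ = 12/82 = 0.14634 and z = 1.645 (z² = 2.706025).
Denominator 1 + z²/n = 1 + 2.706025/82 = 1.033000.
Center = (0.14634 + 0.016500)/1.033000 = 0.15764.
Radicand: p̂(1−p̂)/n + z²/(4n²) = 0.001523483 + 0.000100611 = 0.001624094.
Half-width = z·√(radicand)/denom = 1.645·0.040300/1.033000 = 0.06418.
So the interval runs from 0.0935 to 0.2218.

(0.0935, 0.2218)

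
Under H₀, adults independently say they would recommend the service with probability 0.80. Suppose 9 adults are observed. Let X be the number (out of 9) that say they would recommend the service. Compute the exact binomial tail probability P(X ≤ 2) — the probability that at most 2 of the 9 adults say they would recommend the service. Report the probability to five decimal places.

X is binomial with n = 9 and p = 0.80.
P(X ≤ 2) = C(9,0)·0.80^0·0.20^9 + C(9,1)·0.80^1·0.20^8 + C(9,2)·0.80^2·0.20^7.
= 0.000001 + 0.000018 + 0.000295 = 0.00031.

P = 0.00031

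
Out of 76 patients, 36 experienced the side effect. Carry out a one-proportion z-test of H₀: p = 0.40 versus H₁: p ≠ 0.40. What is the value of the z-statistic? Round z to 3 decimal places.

z = 1.311

Sample proportion p̂ = 36/76 = 0.47368.
Under H₀, SE = √(p₀(1−p₀)/n) = √(0.40·0.60/76) = √0.003157895 = 0.056195.
z = (0.47368 − 0.40)/0.056195 = 0.07368/0.056195 = 1.311.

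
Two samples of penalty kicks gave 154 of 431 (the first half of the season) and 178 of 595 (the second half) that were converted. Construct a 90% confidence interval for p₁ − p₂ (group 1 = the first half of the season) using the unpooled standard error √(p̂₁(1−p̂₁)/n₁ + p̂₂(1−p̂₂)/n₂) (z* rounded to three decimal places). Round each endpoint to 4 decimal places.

(0.0092, 0.1071)

p̂₁ = 154/431 = 0.35731, p̂₂ = 178/595 = 0.29916; p̂₁ − p̂₂ = 0.05815.
SE = √(0.000532805 + 0.000352375) = √0.000885180 = 0.029752.
For 90% confidence, z* = 1.645. Margin = 1.645·0.029752 = 0.04894.
So the interval runs from 0.0092 to 0.1071.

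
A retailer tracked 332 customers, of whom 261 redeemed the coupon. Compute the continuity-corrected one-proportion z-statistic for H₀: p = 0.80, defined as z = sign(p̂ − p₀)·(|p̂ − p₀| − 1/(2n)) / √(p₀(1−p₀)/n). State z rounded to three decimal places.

p̂ = 261/332 = 0.78614. p̂ − p₀ = -0.013855.
Continuity correction 1/(2n) = 1/664 = 0.001506.
Corrected numerator: |-0.013855| − 0.001506 = 0.012349.
SE₀ = √(0.80·0.20/332) = 0.021953.
z = −0.012349/0.021953 = -0.563.

z = -0.563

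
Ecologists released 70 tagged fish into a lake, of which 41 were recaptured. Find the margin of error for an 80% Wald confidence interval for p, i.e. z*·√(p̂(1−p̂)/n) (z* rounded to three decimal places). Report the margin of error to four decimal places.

The sample proportion is 41/70 = 0.58571.
SE(p̂) = √(0.58571·0.41429/70) = 0.058877.
The 80% critical value is z* = 1.282.
Margin of error = z*·SE = 1.282 × 0.058877 = 0.0755.

ME = 0.0755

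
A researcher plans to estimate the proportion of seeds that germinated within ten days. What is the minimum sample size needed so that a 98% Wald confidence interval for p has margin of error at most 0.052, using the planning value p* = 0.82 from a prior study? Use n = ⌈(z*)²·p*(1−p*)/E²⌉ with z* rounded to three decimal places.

n = 296

z* = 2.326 at the 98% level.
p*(1−p*) = 0.82·0.18 = 0.1476.
(z*)²·p*(1−p*)/E² = 5.410276·0.1476/0.002704 = 295.324.
Rounding up, n = 296.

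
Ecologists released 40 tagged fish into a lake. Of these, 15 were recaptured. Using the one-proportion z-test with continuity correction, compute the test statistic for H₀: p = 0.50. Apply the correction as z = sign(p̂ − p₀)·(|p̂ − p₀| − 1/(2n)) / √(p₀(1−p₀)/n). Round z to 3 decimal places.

z = -1.423

p̂ = 15/40 = 0.37500. p̂ − p₀ = -0.125000.
1/(2n) = 0.012500.
Corrected numerator: |-0.125000| − 0.012500 = 0.112500.
SE₀ = √(0.50·0.50/40) = 0.079057.
z = (−)0.112500/0.079057 = -1.423.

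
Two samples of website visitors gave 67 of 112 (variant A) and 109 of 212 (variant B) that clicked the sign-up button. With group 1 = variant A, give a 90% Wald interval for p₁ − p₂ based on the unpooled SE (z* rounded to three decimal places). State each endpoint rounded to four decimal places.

p̂₁ = 0.59821, p̂₂ = 0.51415, so the observed difference is 0.08406.
SE = √(0.002146017 + 0.001178301) = √0.003324318 = 0.057657.
The 90% critical value is z* = 1.645. Margin = 1.645·0.057657 = 0.09485.
Interval: 0.08406 ± 0.09485 → (-0.0108, 0.1789).

(-0.0108, 0.1789)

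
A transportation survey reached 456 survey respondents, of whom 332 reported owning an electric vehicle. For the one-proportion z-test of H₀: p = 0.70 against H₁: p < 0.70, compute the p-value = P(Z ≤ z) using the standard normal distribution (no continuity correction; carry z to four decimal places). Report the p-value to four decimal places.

p̂ = 332/456 = 0.72807.
Under H₀, SE = √(p₀(1−p₀)/n) = √(0.70·0.30/456) = √0.000460526 = 0.021460.
z = (p̂ − p₀)/SE = (332/456 − 0.70)/0.021460 ≈ 1.3080.
From the standard normal, P(Z ≤ z) = 0.9046.

p-value = 0.9046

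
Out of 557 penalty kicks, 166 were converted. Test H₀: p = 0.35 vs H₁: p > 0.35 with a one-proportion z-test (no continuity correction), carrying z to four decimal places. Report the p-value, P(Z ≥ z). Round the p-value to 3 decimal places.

p-value = 0.995

p̂ = 166/557 = 0.29803.
Null standard error: √(0.35·0.65/557) = √0.000408438 = 0.020210.
z = (p̂ − p₀)/SE = (166/557 − 0.35)/0.020210 ≈ -2.5718.
p-value = P(Z ≥ z) with z = -2.5718 → 0.995.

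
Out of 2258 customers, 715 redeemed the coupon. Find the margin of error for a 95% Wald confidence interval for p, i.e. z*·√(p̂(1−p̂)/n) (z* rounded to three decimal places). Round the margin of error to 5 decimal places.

ME = 0.01919

Sample proportion p̂ = 715/2258 = 0.31665.
SE(p̂) = √(0.31665·0.68335/2258) = 0.009789.
z* = 1.960 at the 95% level.
ME = 1.960·0.009789 = 0.01919.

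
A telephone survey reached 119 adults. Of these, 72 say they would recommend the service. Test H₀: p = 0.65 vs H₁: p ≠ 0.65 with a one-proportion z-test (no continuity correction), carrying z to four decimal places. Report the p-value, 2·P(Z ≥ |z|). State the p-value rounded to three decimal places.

p-value = 0.304

Sample proportion p̂ = 72/119 = 0.60504.
Null standard error: √(0.65·0.35/119) = √0.001911765 = 0.043724.
Test statistic (full precision, shown to 4 dp): z = (72/119 − 0.65)/SE₀ ≈ -1.0282.
From the standard normal, 2·P(Z ≥ |z|) = 0.304.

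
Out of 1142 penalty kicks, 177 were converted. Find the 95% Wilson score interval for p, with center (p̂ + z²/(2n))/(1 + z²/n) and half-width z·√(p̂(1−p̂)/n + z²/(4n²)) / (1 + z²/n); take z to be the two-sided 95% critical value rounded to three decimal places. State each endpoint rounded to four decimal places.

(0.1352, 0.1771)

p̂ = 177/1142 = 0.15499; z = 1.960, so z² = 3.841600.
Denominator 1 + z²/n = 1 + 3.841600/1142 = 1.003364.
Center = (0.15499 + 0.001682)/1.003364 = 0.15615.
Radicand: p̂(1−p̂)/n + z²/(4n²) = 0.000114684 + 0.000000736 = 0.000115420.
Half-width = 1.960·√0.000115420/1.003364 = 0.02099.
CI: 0.15615 ± 0.02099 = (0.1352, 0.1771).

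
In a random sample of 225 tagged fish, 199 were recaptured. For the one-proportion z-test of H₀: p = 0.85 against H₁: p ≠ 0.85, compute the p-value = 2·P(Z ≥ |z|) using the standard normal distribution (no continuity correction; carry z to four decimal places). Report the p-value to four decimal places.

p-value = 0.1479

p̂ = 199/225 = 0.88444.
Null standard error: √(0.85·0.15/225) = √0.000566667 = 0.023805.
z = (p̂ − p₀)/SE = (199/225 − 0.85)/0.023805 ≈ 1.4470.
p-value = 2·P(Z ≥ |z|) with z = 1.4470 → 0.1479.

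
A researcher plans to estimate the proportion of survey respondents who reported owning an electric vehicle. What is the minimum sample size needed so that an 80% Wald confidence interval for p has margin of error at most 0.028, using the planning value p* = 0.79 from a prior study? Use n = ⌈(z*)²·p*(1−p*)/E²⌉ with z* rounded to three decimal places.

n = 348

The 80% critical value is z* = 1.282.
p*(1−p*) = 0.79·0.21 = 0.1659.
(z*)²·p*(1−p*)/E² = 1.643524·0.1659/0.000784 = 347.781.
⌈347.781⌉ = 348.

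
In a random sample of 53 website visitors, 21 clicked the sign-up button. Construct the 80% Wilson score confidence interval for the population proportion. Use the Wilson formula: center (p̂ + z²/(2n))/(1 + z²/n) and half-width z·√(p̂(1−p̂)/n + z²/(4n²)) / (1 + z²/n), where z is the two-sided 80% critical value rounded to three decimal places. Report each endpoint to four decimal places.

p̂ = 21/53 = 0.39623; z = 1.282, so z² = 1.643524.
Denominator 1 + z²/n = 1 + 1.643524/53 = 1.031010.
Adjusted center: (0.39623 + z²/(2n))/1.031010 = 0.39935.
Radicand: p̂(1−p̂)/n + z²/(4n²) = 0.004513793 + 0.000146273 = 0.004660066.
Half-width = z·√(radicand)/denom = 1.282·0.068265/1.031010 = 0.08488.
CI: 0.39935 ± 0.08488 = (0.3145, 0.4842).

(0.3145, 0.4842)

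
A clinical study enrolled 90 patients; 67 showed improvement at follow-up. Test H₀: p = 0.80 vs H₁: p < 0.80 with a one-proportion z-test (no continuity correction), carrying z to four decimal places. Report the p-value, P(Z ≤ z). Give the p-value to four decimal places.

p-value = 0.0938

With x = 67 successes in n = 90, p̂ = 0.74444.
Under H₀, SE = √(p₀(1−p₀)/n) = √(0.80·0.20/90) = √0.001777778 = 0.042164.
Test statistic (full precision, shown to 4 dp): z = (67/90 − 0.80)/SE₀ ≈ -1.3176.
From the standard normal, P(Z ≤ z) = 0.0938.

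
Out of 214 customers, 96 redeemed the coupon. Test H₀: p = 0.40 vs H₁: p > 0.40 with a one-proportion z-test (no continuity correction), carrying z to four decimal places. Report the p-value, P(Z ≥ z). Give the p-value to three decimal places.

Sample proportion p̂ = 96/214 = 0.44860.
Null standard error: √(0.40·0.60/214) = √0.001121495 = 0.033489.
z = (p̂ − p₀)/SE = (96/214 − 0.40)/0.033489 ≈ 1.4512.
From the standard normal, P(Z ≥ z) = 0.073.

p-value = 0.073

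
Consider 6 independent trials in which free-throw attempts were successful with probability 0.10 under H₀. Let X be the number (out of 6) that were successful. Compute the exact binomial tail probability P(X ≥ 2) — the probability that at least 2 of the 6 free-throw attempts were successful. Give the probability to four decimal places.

X is binomial with n = 6 and p = 0.10.
P(X ≥ 2) = Σ_{j=2}^{6} C(6,j)·0.10^j·0.90^{6−j}.
= 0.098415 + 0.014580 + 0.001215 + 0.000054 + 0.000001 = 0.1143.

P = 0.1143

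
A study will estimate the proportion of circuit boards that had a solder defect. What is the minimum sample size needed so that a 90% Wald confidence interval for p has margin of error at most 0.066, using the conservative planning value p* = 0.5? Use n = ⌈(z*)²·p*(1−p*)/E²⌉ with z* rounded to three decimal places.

n = 156

The 90% critical value is z* = 1.645.
p*(1−p*) = 0.2500.
(z*)²·p*(1−p*)/E² = 2.706025·0.2500/0.004356 = 155.304.
Rounding up, n = 156.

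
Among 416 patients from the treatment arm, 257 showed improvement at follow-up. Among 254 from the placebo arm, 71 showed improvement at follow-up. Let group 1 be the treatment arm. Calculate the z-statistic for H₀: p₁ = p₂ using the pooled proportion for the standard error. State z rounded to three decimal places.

p̂₁ = 257/416 = 0.61779, p̂₂ = 71/254 = 0.27953.
Pooling: p̂ = 328/670 = 0.48955.
SE = √[p̂(1−p̂)(1/n₁+1/n₂)] = √[0.48955·0.51045·(1/416+1/254)] ≈ 0.039806.
z = (p̂₁ − p̂₂)/SE = (0.61779 − 0.27953)/0.039806 = 0.33826/0.039806 = 8.498.

z = 8.498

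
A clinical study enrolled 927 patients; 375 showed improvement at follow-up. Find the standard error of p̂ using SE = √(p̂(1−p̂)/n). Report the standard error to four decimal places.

SE = 0.0161

With x = 375 successes in n = 927, p̂ = 0.40453.
p̂(1−p̂) = 0.240885.
Dividing by n and taking the root: √0.000259854 = 0.0161.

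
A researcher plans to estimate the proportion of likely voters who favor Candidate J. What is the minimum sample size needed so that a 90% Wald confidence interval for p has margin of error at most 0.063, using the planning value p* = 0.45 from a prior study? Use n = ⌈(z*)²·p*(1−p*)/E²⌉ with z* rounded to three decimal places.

The 90% critical value is z* = 1.645.
p*(1−p*) = 0.2475.
(z*)²·p*(1−p*)/E² = 2.706025·0.2475/0.003969 = 168.743.
Rounding up, n = 169.

n = 169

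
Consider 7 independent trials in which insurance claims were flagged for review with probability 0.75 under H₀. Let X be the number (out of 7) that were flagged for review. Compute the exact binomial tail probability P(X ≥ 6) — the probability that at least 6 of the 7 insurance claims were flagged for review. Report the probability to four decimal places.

X is binomial with n = 7 and p = 0.75.
P(X ≥ 6) = C(7,6)·0.75^6·0.25^1 + C(7,7)·0.75^7·0.25^0.
= 0.311462 + 0.133484 = 0.4449.

P = 0.4449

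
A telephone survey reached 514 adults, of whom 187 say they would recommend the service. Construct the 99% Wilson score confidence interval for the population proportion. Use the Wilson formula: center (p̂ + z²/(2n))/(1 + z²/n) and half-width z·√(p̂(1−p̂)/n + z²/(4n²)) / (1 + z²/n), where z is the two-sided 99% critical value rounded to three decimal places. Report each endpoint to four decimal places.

(0.3112, 0.4199)

Here p̂ = 187/514 = 0.36381 and z = 2.576 (z² = 6.635776).
Denominator 1 + z²/n = 1 + 6.635776/514 = 1.012910.
Adjusted center: (0.36381 + z²/(2n))/1.012910 = 0.36555.
Radicand: p̂(1−p̂)/n + z²/(4n²) = 0.000450298 + 0.000006279 = 0.000456577.
Half-width = 2.576·√0.000456577/1.012910 = 0.05434.
CI: 0.36555 ± 0.05434 = (0.3112, 0.4199).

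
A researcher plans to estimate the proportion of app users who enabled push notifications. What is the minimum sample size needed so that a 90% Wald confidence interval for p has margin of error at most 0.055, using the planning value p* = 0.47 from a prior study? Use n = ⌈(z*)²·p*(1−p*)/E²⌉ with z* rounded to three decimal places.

n = 223

The 90% critical value is z* = 1.645.
p*(1−p*) = 0.47·0.53 = 0.2491.
(z*)²·p*(1−p*)/E² = 2.706025·0.2491/0.003025 = 222.833.
⌈222.833⌉ = 223.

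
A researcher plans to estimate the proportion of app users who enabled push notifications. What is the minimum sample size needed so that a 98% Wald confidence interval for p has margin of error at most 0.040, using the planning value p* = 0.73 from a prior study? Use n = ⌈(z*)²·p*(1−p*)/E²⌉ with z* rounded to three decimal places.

n = 667

For 98% confidence, z* = 2.326.
p*(1−p*) = 0.73·0.27 = 0.1971.
Required n before rounding: 5.410276 × 0.1971 / 0.040² = 666.478.
Rounding up, n = 667.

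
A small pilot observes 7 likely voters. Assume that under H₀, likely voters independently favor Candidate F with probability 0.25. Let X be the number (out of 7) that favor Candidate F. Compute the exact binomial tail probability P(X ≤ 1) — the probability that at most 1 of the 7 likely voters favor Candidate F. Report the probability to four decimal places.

P = 0.4449

X ~ Binomial(n=7, p=0.25).
P(X ≤ 1) = C(7,0)·0.25^0·0.75^7 + C(7,1)·0.25^1·0.75^6.
= 0.133484 + 0.311462 = 0.4449.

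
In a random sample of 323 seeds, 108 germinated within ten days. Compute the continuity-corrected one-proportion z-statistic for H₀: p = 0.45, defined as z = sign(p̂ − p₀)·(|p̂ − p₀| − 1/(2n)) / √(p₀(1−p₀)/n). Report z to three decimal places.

z = -4.121

p̂ = 108/323 = 0.33437. p̂ − p₀ = -0.115635.
1/(2n) = 0.001548.
Corrected numerator: |-0.115635| − 0.001548 = 0.114087.
Under H₀, SE = √(p₀(1−p₀)/n) = √(0.45·0.55/323) = √0.000766254 = 0.027681.
z = −0.114087/0.027681 = -4.121.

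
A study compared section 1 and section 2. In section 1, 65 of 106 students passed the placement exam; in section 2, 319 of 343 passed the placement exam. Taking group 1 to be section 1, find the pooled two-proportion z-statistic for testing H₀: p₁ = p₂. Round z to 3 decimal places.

p̂₁ = 65/106 = 0.61321, p̂₂ = 319/343 = 0.93003.
Pooled p̂ = (65+319)/(106+343) = 384/449 = 0.85523.
SE = √[p̂(1−p̂)(1/n₁+1/n₂)] = √[0.85523·0.14477·(1/106+1/343)] ≈ 0.039102.
z = (p̂₁ − p̂₂)/SE = (0.61321 − 0.93003)/0.039102 = -0.31682/0.039102 = -8.102.

z = -8.102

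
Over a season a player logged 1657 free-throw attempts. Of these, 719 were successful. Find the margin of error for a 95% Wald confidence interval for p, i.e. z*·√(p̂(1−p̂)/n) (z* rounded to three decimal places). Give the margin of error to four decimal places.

ME = 0.0239

p̂ = 719/1657 = 0.43392.
Standard error of p̂: √(0.245633/1657) = √0.000148240 = 0.012175.
z* = 1.960 at the 95% level.
So ME = 0.0239.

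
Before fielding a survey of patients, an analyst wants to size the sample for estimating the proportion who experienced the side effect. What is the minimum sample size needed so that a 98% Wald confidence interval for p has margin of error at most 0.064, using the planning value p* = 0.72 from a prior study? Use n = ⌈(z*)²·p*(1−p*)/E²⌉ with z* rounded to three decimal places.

For 98% confidence, z* = 2.326.
p*(1−p*) = 0.72·0.28 = 0.2016.
Required n before rounding: 5.410276 × 0.2016 / 0.064² = 266.287.
Rounding up, n = 267.

n = 267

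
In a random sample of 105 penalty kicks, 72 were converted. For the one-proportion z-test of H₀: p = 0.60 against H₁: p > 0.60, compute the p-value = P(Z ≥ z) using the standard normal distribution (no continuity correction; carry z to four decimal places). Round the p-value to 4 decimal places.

p̂ = 72/105 = 0.68571.
Null standard error: √(0.60·0.40/105) = √0.002285714 = 0.047809.
Test statistic (full precision, shown to 4 dp): z = (72/105 − 0.60)/SE₀ ≈ 1.7928.
p-value = P(Z ≥ z) with z = 1.7928 → 0.0365.

p-value = 0.0365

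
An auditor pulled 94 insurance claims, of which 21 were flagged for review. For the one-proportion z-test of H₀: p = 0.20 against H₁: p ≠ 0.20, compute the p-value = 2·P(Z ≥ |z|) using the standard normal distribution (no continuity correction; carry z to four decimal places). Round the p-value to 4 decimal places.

p-value = 0.5705

The sample proportion is 21/94 = 0.22340.
Null standard error: √(0.20·0.80/94) = √0.001702128 = 0.041257.
z = (p̂ − p₀)/SE = (21/94 − 0.20)/0.041257 ≈ 0.5673.
p-value = 2·P(Z ≥ |z|) with z = 0.5673 → 0.5705.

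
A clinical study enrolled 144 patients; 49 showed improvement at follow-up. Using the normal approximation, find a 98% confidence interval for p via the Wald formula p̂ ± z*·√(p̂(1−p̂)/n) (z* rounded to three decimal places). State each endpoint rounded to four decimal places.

The sample proportion is 49/144 = 0.34028.
SE = √(p̂(1−p̂)/n) = √(0.224489/144) = 0.039484.
For 98% confidence, z* = 2.326.
Margin = 2.326·0.039484 = 0.09184.
Interval: 0.34028 ± 0.09184 → (0.2484, 0.4321).

(0.2484, 0.4321)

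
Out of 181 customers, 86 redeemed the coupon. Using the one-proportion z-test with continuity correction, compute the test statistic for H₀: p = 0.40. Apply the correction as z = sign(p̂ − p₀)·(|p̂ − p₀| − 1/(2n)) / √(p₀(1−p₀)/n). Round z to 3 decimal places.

z = 1.988

p̂ = 86/181 = 0.47514. p̂ − p₀ = 0.075138.
1/(2n) = 0.002762.
Corrected numerator: |0.075138| − 0.002762 = 0.072376.
SE₀ = √(0.40·0.60/181) = 0.036414.
z = (+)0.072376/0.036414 = 1.988.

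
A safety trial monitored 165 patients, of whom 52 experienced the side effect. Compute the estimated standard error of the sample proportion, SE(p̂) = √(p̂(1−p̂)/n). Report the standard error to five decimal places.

p̂ = 52/165 = 0.31515.
p̂(1−p̂) = 0.31515·0.68485 = 0.215830.
SE = √(0.215830/165) = √0.001308061 = 0.03617.

SE = 0.03617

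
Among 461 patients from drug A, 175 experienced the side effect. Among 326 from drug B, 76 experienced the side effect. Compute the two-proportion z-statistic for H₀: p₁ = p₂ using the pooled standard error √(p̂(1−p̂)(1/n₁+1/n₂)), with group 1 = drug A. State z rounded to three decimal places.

z = 4.343

Sample proportions: p̂₁ = 175/461 = 0.37961 and p̂₂ = 76/326 = 0.23313.
Pooled p̂ = (175+76)/(461+326) = 251/787 = 0.31893.
SE = √[p̂(1−p̂)(1/n₁+1/n₂)] = √[0.31893·0.68107·(1/461+1/326)] ≈ 0.033727.
z = 0.14648/0.033727 = 4.343.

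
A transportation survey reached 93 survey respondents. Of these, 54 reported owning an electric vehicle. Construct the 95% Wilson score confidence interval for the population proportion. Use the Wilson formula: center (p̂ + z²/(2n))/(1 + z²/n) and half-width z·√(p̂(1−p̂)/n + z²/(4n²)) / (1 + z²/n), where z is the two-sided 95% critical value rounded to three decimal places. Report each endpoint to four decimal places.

Here p̂ = 54/93 = 0.58065 and z = 1.960 (z² = 3.841600).
Denominator 1 + z²/n = 1 + 3.841600/93 = 1.041308.
Center = (0.58065 + 0.020654)/1.041308 = 0.57745.
Radicand: p̂(1−p̂)/n + z²/(4n²) = 0.002618240 + 0.000111042 = 0.002729282.
Half-width = 1.960·√0.002729282/1.041308 = 0.09833.
So the interval runs from 0.4791 to 0.6758.

(0.4791, 0.6758)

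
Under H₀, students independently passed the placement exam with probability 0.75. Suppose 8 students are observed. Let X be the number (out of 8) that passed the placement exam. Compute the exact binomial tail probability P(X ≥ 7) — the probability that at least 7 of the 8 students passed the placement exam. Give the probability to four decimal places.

P = 0.3671

X is binomial with n = 8 and p = 0.75.
P(X ≥ 7) = C(8,7)·0.75^7·0.25^1 + C(8,8)·0.75^8·0.25^0.
= 0.266968 + 0.100113 = 0.3671.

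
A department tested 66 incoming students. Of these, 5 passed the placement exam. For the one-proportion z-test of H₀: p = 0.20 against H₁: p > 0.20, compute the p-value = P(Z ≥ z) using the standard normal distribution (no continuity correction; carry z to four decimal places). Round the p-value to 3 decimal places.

Sample proportion p̂ = 5/66 = 0.07576.
Null standard error: √(0.20·0.80/66) = √0.002424242 = 0.049237.
z = (p̂ − p₀)/SE = (5/66 − 0.20)/0.049237 ≈ -2.5234.
From the standard normal, P(Z ≥ z) = 0.994.

p-value = 0.994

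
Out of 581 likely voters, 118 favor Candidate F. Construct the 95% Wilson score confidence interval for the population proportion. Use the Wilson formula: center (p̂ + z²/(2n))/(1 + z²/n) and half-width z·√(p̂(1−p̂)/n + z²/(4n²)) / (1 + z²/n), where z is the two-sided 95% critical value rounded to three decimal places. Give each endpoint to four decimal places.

(0.1724, 0.2377)

Here p̂ = 118/581 = 0.20310 and z = 1.960 (z² = 3.841600).
Denominator 1 + z²/n = 1 + 3.841600/581 = 1.006612.
Adjusted center: (0.20310 + z²/(2n))/1.006612 = 0.20505.
Radicand: p̂(1−p̂)/n + z²/(4n²) = 0.000278570 + 0.000002845 = 0.000281415.
Half-width = 1.960·√0.000281415/1.006612 = 0.03266.
CI: 0.20505 ± 0.03266 = (0.1724, 0.2377).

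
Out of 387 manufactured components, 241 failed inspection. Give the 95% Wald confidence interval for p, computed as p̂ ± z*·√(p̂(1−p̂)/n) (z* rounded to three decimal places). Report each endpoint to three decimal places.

(0.574, 0.671)

p̂ = 241/387 = 0.62274.
Standard error of p̂: √(0.234935/387) = √0.000607068 = 0.024639.
For 95% confidence, z* = 1.960.
Margin of error: 1.960 × 0.024639 = 0.04829.
So the interval runs from 0.574 to 0.671.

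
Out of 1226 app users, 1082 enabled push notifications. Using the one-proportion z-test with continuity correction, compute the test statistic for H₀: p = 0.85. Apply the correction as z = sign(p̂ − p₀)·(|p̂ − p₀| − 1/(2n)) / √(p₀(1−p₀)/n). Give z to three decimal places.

z = 3.151

With x = 1082 successes in n = 1226, p̂ = 0.88254. p̂ − p₀ = 0.032545.
Continuity correction 1/(2n) = 1/2452 = 0.000408.
Corrected numerator: |0.032545| − 0.000408 = 0.032137.
Under H₀, SE = √(p₀(1−p₀)/n) = √(0.85·0.15/1226) = √0.000103997 = 0.010198.
z = (+)0.032137/0.010198 = 3.151.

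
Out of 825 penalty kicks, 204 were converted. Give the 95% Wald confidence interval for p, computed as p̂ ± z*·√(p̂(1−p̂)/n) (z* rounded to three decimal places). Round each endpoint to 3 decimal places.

(0.218, 0.277)

The sample proportion is 204/825 = 0.24727.
SE = √(p̂(1−p̂)/n) = √(0.186129/825) = 0.015020.
The 95% critical value is z* = 1.960.
Margin = 1.960·0.015020 = 0.02944.
CI: 0.24727 ± 0.02944 = (0.218, 0.277).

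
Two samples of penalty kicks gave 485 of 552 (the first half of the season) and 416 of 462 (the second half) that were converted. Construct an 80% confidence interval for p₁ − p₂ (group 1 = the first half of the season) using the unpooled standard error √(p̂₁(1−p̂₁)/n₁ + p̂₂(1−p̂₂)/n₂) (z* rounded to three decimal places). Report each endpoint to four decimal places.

p̂₁ = 485/552 = 0.87862, p̂₂ = 416/462 = 0.90043; p̂₁ − p̂₂ = -0.02181.
SE = √(0.000193197 + 0.000194055) = √0.000387252 = 0.019679.
z* = 1.282 at the 80% level. Margin of error = 0.02523.
CI: -0.02181 ± 0.02523 = (-0.0470, 0.0034).

(-0.0470, 0.0034)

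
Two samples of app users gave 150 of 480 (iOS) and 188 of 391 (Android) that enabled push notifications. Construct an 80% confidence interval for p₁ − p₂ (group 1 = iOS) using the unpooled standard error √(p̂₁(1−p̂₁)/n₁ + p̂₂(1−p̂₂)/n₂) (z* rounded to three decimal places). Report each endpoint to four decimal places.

(-0.2106, -0.1261)

p̂₁ = 0.31250, p̂₂ = 0.48082, so the observed difference is -0.16832.
Unpooled SE = √(p̂₁(1−p̂₁)/n₁ + p̂₂(1−p̂₂)/n₂) = √(0.000447591 + 0.000638445) = 0.032955.
The 80% critical value is z* = 1.282. Margin of error = 0.04225.
So the interval runs from -0.2106 to -0.1261.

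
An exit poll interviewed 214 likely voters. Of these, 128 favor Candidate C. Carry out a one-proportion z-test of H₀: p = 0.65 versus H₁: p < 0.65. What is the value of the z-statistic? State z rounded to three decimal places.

z = -1.591

p̂ = 128/214 = 0.59813.
Null standard error: √(0.65·0.35/214) = √0.001063084 = 0.032605.
Test statistic: z = -0.05187/0.032605 = -1.591.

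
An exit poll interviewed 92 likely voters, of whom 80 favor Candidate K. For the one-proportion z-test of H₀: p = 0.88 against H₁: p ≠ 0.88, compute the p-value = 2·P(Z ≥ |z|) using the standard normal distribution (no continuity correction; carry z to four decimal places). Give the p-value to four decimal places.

p̂ = 80/92 = 0.86957.
Null standard error: √(0.88·0.12/92) = √0.001147826 = 0.033880.
Test statistic (full precision, shown to 4 dp): z = (80/92 − 0.88)/SE₀ ≈ -0.3080.
From the standard normal, 2·P(Z ≥ |z|) = 0.7581.

p-value = 0.7581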